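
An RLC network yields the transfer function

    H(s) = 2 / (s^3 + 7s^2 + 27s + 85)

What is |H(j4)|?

|H(j4)| ≈ 0.03874

Substitute s = j4: numerator = 2, denominator = -27 + j44.
|H(j4)| = |2| / |-27 + j44| = 2 / 51.624 ≈ 0.03874.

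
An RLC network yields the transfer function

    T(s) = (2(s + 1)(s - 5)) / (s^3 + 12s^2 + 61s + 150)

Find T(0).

T(0) = -1/15 ≈ -0.06667

Set s = 0: T(0) = (-10) / (150) = -1/15.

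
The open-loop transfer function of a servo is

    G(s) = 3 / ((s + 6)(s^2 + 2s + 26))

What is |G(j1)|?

|G(j1)| ≈ 0.01967

Substitute s = j1: numerator = 3, denominator = 148 + j37.
|G(j1)| = |3| / |148 + j37| = 3 / 152.55 ≈ 0.01967.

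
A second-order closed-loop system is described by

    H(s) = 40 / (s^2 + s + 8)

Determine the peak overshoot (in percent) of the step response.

%OS ≈ 56.9%

Comparing s^2 + s + 8 to s^2 + 2ζωₙs + ωₙ²: ωₙ = √8 ≈ 2.828 rad/s and ζ = 1/(2·√8) ≈ 0.1768.
%OS = 100·exp(−πζ/√(1−ζ²)) = 100·exp(−π·0.1768/√(1−0.1768²)) ≈ 56.9%.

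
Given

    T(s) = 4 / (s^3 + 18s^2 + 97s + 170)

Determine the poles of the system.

s = -4 ± j, -10

The poles are the roots of the denominator s^3 + 18s^2 + 97s + 170 = 0.
Trying s = -10: the polynomial evaluates to 0, so (s + 10) is a factor.
Dividing out leaves s^2 + 8s + 17 = 0.
The quadratic formula then gives s = -4 ± 1j.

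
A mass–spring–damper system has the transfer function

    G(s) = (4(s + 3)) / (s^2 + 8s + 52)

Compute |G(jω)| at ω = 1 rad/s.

|G(j1)| ≈ 0.2450

Substitute s = j1: numerator = 12 + j4, denominator = 51 + j8.
|G(j1)| = |12 + j4| / |51 + j8| = 12.649 / 51.624 ≈ 0.2450.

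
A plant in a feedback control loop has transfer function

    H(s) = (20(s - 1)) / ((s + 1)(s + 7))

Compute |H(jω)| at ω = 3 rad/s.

|H(j3)| ≈ 2.626

Substitute s = j3: numerator = -20 + j60, denominator = -2 + j24.
|H(j3)| = |-20 + j60| / |-2 + j24| = 63.246 / 24.083 ≈ 2.626.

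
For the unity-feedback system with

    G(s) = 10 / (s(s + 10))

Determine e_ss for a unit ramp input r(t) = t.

G(s) has one pole at the origin.
This is a Type 1 system. Kv = lim_{s→0} s·G(s) = 10/10 = 1.
e_ss = 1/Kv = 1/(1) = 1.

e_ss = 1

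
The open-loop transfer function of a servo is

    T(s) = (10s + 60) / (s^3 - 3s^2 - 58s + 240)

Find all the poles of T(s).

s = -8, 6, 5

The poles are the roots of the denominator s^3 - 3s^2 - 58s + 240 = 0.
Trying s = -8: the polynomial evaluates to 0, so (s + 8) is a factor.
Dividing out leaves s^2 - 11s + 30 = 0.
Factoring the quadratic: (s - 6)(s - 5) = 0.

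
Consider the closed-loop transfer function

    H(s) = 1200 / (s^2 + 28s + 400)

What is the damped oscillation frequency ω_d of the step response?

Comparing s^2 + 28s + 400 to s^2 + 2ζωₙs + ωₙ²: ωₙ = 20 rad/s and ζ = 28/(2·20) = 0.7.
ζωₙ = 28/2 = 14, so ω_d = ωₙ√(1−ζ²) = √(ωₙ² − (ζωₙ)²) = √(400 − 14²) = √204 ≈ 14.28 rad/s.

ω_d ≈ 14.28 rad/s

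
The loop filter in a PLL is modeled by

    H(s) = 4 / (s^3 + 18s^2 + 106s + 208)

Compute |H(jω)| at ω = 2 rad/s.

Substitute s = j2: numerator = 4, denominator = 136 + j204.
|H(j2)| = |4| / |136 + j204| = 4 / 245.18 ≈ 0.01631.

|H(j2)| ≈ 0.01631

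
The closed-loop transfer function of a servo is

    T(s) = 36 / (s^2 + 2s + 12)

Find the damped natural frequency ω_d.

ω_d ≈ 3.317 rad/s

Comparing s^2 + 2s + 12 to s^2 + 2ζωₙs + ωₙ²: ωₙ = √12 ≈ 3.464 rad/s and ζ = 2/(2·√12) ≈ 0.2887.
ζωₙ = 2/2 = 1, so ω_d = ωₙ√(1−ζ²) = √(ωₙ² − (ζωₙ)²) = √(12 − 1²) = √11 ≈ 3.317 rad/s.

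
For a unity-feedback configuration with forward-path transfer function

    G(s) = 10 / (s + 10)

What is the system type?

Type 0

The denominator has no factor of s at the origin — no free integrator — so this is a Type 0 system.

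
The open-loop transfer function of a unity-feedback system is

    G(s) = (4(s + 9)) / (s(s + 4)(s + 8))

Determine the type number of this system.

Type 1

The denominator has 1 factor of s at the origin (free integrator), so this is a Type 1 system.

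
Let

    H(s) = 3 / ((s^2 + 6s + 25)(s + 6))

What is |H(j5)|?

Substitute s = j5: numerator = 3, denominator = -150 + j180.
|H(j5)| = |3| / |-150 + j180| = 3 / 234.31 ≈ 0.01280.

|H(j5)| ≈ 0.01280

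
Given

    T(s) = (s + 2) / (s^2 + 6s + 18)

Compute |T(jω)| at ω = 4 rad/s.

Substitute s = j4: numerator = 2 + j4, denominator = 2 + j24.
|T(j4)| = |2 + j4| / |2 + j24| = 4.4721 / 24.083 ≈ 0.1857.

|T(j4)| ≈ 0.1857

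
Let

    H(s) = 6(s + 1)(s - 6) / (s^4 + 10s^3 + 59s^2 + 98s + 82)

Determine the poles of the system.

s = -1 ± j, -4 ± 5j

The poles are the roots of the denominator s^4 + 10s^3 + 59s^2 + 98s + 82 = 0.
No real roots exist; factor into two real quadratics: (s^2 + 2s + 2)(s^2 + 8s + 41) = 0.
Each quadratic gives a conjugate pair via the quadratic formula.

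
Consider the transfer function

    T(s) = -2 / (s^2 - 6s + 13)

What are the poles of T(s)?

s = 3 ± 2j

The poles are the roots of the denominator s^2 - 6s + 13 = 0.
Using the quadratic formula: s = (6 ± √(-16))/2 = 3 ± 2j.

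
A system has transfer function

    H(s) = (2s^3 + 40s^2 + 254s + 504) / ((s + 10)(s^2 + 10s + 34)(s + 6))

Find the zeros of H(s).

Set the numerator to zero: 2s^3 + 40s^2 + 254s + 504 = 0, i.e. 2·(s^3 + 20s^2 + 127s + 252) = 0.
Factoring: (s + 4)(s + 9)(s + 7) = 0.

s = -4, -9, -7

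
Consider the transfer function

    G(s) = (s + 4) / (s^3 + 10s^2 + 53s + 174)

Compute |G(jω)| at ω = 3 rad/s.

|G(j3)| ≈ 0.03196

Substitute s = j3: numerator = 4 + j3, denominator = 84 + j132.
|G(j3)| = |4 + j3| / |84 + j132| = 5 / 156.46 ≈ 0.03196.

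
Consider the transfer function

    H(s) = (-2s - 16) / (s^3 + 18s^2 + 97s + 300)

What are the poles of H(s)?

The poles are the roots of the denominator s^3 + 18s^2 + 97s + 300 = 0.
Trying s = -12: the polynomial evaluates to 0, so (s + 12) is a factor.
Dividing out leaves s^2 + 6s + 25 = 0.
The quadratic formula then gives s = -3 ± 4j.

s = -3 + 4j, -3 - 4j, -12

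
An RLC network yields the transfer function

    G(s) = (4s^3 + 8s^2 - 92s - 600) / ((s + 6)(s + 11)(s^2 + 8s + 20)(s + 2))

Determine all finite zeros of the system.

s = 6, -4 ± 3j

Set the numerator to zero: 4s^3 + 8s^2 - 92s - 600 = 0, i.e. 4·(s^3 + 2s^2 - 23s - 150) = 0.
Factoring: (s - 6)(s^2 + 8s + 25) = 0.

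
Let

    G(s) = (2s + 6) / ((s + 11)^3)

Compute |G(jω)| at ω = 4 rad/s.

Substitute s = j4: numerator = 6 + j8, denominator = 803 + j1388.
|G(j4)| = |6 + j8| / |803 + j1388| = 10 / 1603.5 ≈ 0.006236.

|G(j4)| ≈ 0.006236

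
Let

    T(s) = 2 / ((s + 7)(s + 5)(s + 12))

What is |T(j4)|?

|T(j4)| ≈ 0.003063

Substitute s = j4: numerator = 2, denominator = 36 + j652.
|T(j4)| = |2| / |36 + j652| = 2 / 652.99 ≈ 0.003063.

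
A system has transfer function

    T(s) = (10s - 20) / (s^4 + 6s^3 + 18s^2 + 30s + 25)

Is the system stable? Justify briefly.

The denominator s^4 + 6s^3 + 18s^2 + 30s + 25 factors as (s^2 + 2s + 5)(s^2 + 4s + 5), giving poles at s = -1 + 2j, -1 - 2j, -2 + j, -2 - j.
Since all poles lie strictly in the left half-plane, the system is stable.

stable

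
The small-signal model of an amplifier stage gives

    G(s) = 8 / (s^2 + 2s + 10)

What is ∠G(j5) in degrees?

At s = j5: numerator = 8, denominator = -15 + j10.
∠G = ∠num − ∠den = 0° − (146.31°) = -146.3°.

∠G(j5) ≈ -146.3°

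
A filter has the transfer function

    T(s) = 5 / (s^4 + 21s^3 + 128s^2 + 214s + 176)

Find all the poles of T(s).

The poles are the roots of the denominator s^4 + 21s^3 + 128s^2 + 214s + 176 = 0.
Trying s = -8: the polynomial evaluates to 0, so (s + 8) is a factor.
Dividing out leaves s^3 + 13s^2 + 24s + 22 = 0.
This factors further as (s^2 + 2s + 2)(s + 11) = 0.

s = -1 + j, -1 - j, -8, -11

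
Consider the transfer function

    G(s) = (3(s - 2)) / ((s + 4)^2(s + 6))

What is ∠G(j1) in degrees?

∠G(j1) ≈ 115.9°

At s = j1: numerator = -6 + j3, denominator = 82 + j63.
∠G = ∠num − ∠den = 153.43° − (37.535°) = 115.9°.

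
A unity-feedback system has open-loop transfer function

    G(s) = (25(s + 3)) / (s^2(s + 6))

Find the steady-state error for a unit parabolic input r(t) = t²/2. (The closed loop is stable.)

e_ss = 0.08000

G(s) has 2 poles at the origin.
This is a Type 2 system. Ka = lim_{s→0} s^2·G(s) = 75/6 = 25/2.
e_ss = 1/Ka = 1/(25/2) = 2/25 ≈ 0.08000.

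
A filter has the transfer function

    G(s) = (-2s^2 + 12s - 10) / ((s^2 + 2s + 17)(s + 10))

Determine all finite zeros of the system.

s = 5, 1

Set the numerator to zero: -2s^2 + 12s - 10 = 0, i.e. -2·(s^2 - 6s + 5) = 0.
Factoring: (s - 5)(s - 1) = 0.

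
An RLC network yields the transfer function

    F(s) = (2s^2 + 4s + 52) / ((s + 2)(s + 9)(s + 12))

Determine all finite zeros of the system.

Set the numerator to zero: 2s^2 + 4s + 52 = 0, i.e. 2·(s^2 + 2s + 26) = 0.
Factoring: (s^2 + 2s + 26) = 0.

s = -1 ± 5j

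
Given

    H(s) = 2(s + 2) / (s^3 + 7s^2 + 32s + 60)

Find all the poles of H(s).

s = -2 + 4j, -2 - 4j, -3

The poles are the roots of the denominator s^3 + 7s^2 + 32s + 60 = 0.
Trying s = -3: the polynomial evaluates to 0, so (s + 3) is a factor.
Dividing out leaves s^2 + 4s + 20 = 0.
The quadratic formula then gives s = -2 ± 4j.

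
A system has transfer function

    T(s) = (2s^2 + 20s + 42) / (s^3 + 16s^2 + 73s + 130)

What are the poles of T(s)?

s = -3 ± 2j, -10

The poles are the roots of the denominator s^3 + 16s^2 + 73s + 130 = 0.
Trying s = -10: the polynomial evaluates to 0, so (s + 10) is a factor.
Dividing out leaves s^2 + 6s + 13 = 0.
The quadratic formula then gives s = -3 ± 2j.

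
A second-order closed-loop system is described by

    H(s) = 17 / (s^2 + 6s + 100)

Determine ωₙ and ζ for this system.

ωₙ = 10 rad/s, ζ = 0.3

Compare the denominator to the standard form s^2 + 2ζωₙs + ωₙ².
ωₙ² = 100, so ωₙ = 10 rad/s.
2ζωₙ = 6, so ζ = 6/(2·10) = 0.3.
With ζ = 0.3 the response is underdamped.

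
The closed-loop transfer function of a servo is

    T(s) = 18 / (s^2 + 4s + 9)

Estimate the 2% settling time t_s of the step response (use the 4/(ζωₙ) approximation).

Comparing s^2 + 4s + 9 to s^2 + 2ζωₙs + ωₙ²: ωₙ = 3 rad/s and ζ = 4/(2·3) ≈ 0.6667.
ζωₙ = 4/2 = 2, so t_s ≈ 4/(ζωₙ) = 4/2 = 2 s.

t_s ≈ 2 s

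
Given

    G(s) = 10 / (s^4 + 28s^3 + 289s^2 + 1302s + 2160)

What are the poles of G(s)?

s = -8, -5, -9, -6

The poles are the roots of the denominator s^4 + 28s^3 + 289s^2 + 1302s + 2160 = 0.
Trying s = -8: the polynomial evaluates to 0, so (s + 8) is a factor.
Dividing out leaves s^3 + 20s^2 + 129s + 270 = 0.
This factors further as (s + 5)(s + 9)(s + 6) = 0.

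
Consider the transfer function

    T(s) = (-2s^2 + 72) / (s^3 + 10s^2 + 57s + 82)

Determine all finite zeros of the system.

Set the numerator to zero: -2s^2 + 72 = 0, i.e. -2·(s^2 - 36) = 0.
Factoring: (s + 6)(s - 6) = 0.

s = -6, 6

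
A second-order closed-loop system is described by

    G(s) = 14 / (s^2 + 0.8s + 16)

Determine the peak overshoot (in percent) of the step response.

%OS ≈ 72.9%

Comparing s^2 + 0.8s + 16 to s^2 + 2ζωₙs + ωₙ²: ωₙ = 4 rad/s and ζ = 0.8/(2·4) = 0.1.
%OS = 100·exp(−πζ/√(1−ζ²)) = 100·exp(−π·0.1/√(1−0.1²)) ≈ 72.9%.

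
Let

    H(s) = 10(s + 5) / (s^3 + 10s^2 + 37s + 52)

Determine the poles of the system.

The poles are the roots of the denominator s^3 + 10s^2 + 37s + 52 = 0.
Trying s = -4: the polynomial evaluates to 0, so (s + 4) is a factor.
Dividing out leaves s^2 + 6s + 13 = 0.
The quadratic formula then gives s = -3 ± 2j.

s = -3 + 2j, -3 - 2j, -4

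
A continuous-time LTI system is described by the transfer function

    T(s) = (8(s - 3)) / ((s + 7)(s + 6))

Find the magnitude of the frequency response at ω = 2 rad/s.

Substitute s = j2: numerator = -24 + j16, denominator = 38 + j26.
|T(j2)| = |-24 + j16| / |38 + j26| = 28.844 / 46.043 ≈ 0.6265.

|T(j2)| ≈ 0.6265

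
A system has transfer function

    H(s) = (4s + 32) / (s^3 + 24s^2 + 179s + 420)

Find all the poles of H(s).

The poles are the roots of the denominator s^3 + 24s^2 + 179s + 420 = 0.
Trying s = -5: the polynomial evaluates to 0, so (s + 5) is a factor.
Dividing out leaves s^2 + 19s + 84 = 0.
Factoring the quadratic: (s + 12)(s + 7) = 0.

s = -5, -12, -7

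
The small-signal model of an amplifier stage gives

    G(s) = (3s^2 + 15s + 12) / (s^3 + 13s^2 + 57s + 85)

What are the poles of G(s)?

The poles are the roots of the denominator s^3 + 13s^2 + 57s + 85 = 0.
Trying s = -5: the polynomial evaluates to 0, so (s + 5) is a factor.
Dividing out leaves s^2 + 8s + 17 = 0.
The quadratic formula then gives s = -4 ± 1j.

s = -4 + j, -4 - j, -5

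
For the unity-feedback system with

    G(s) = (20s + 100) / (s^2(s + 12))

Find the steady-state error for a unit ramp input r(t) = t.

e_ss = 0

G(s) has 2 poles at the origin.
This is a Type 2 system; for a ramp input the steady-state error is zero.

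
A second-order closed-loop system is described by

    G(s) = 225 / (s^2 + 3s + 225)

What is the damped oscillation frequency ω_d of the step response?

ω_d ≈ 14.92 rad/s

Comparing s^2 + 3s + 225 to s^2 + 2ζωₙs + ωₙ²: ωₙ = 15 rad/s and ζ = 3/(2·15) = 0.1.
ζωₙ = 3/2 = 1.5, so ω_d = ωₙ√(1−ζ²) = √(ωₙ² − (ζωₙ)²) = √(225 − 1.5²) = √222.75 ≈ 14.92 rad/s.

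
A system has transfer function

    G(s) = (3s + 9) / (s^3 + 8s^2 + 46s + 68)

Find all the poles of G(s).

s = -3 ± 5j, -2

The poles are the roots of the denominator s^3 + 8s^2 + 46s + 68 = 0.
Trying s = -2: the polynomial evaluates to 0, so (s + 2) is a factor.
Dividing out leaves s^2 + 6s + 34 = 0.
The quadratic formula then gives s = -3 ± 5j.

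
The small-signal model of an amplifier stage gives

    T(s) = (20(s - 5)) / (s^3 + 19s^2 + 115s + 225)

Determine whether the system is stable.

stable

The denominator s^3 + 19s^2 + 115s + 225 factors as (s + 5)^2(s + 9), giving poles at s = -5, -9, -5.
Since all poles lie strictly in the left half-plane, the system is stable.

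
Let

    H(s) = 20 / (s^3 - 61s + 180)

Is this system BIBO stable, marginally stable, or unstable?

The denominator s^3 - 61s + 180 factors as (s + 9)(s - 5)(s - 4), giving poles at s = -9, 5, 4.
Since the pole(s) at s = 5, 4 lie in the right half-plane, the system is unstable.

unstable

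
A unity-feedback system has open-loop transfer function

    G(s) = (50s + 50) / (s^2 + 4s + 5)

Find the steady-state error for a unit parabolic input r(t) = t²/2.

G(s) has no poles at the origin.
This is a Type 0 system; Ka = lim_{s→0} s^2·G(s) = 0, so the steady-state error for a parabola input is infinite.

e_ss = ∞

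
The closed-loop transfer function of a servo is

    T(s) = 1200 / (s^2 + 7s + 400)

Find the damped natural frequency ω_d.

Comparing s^2 + 7s + 400 to s^2 + 2ζωₙs + ωₙ²: ωₙ = 20 rad/s and ζ = 7/(2·20) = 0.175.
ζωₙ = 7/2 = 3.5, so ω_d = ωₙ√(1−ζ²) = √(ωₙ² − (ζωₙ)²) = √(400 − 3.5²) = √387.75 ≈ 19.69 rad/s.

ω_d ≈ 19.69 rad/s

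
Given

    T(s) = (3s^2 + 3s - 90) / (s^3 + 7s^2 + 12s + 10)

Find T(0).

T(0) = -9

Set s = 0: T(0) = (-90) / (10) = -9.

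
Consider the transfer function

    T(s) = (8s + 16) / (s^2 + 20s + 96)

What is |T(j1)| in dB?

|T(j1)|_dB ≈ -14.7 dB

Substitute s = j1: numerator = 16 + j8, denominator = 95 + j20.
|T(j1)| = |16 + j8| / |95 + j20| = 17.889 / 97.082 ≈ 0.1843.
In decibels: 20·log₁₀(0.1843) ≈ -14.7 dB.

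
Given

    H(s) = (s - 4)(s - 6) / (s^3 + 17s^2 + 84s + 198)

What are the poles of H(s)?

s = -11, -3 ± 3j

The poles are the roots of the denominator s^3 + 17s^2 + 84s + 198 = 0.
Trying s = -11: the polynomial evaluates to 0, so (s + 11) is a factor.
Dividing out leaves s^2 + 6s + 18 = 0.
The quadratic formula then gives s = -3 ± 3j.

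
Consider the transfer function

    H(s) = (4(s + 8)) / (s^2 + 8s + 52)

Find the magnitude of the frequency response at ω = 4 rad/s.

|H(j4)| ≈ 0.7428

Substitute s = j4: numerator = 32 + j16, denominator = 36 + j32.
|H(j4)| = |32 + j16| / |36 + j32| = 35.777 / 48.166 ≈ 0.7428.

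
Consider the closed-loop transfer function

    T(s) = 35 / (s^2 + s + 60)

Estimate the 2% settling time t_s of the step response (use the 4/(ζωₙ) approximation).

t_s ≈ 8 s

Comparing s^2 + s + 60 to s^2 + 2ζωₙs + ωₙ²: ωₙ = √60 ≈ 7.746 rad/s and ζ = 1/(2·√60) ≈ 0.06455.
ζωₙ = 1/2 = 0.5, so t_s ≈ 4/(ζωₙ) = 4/0.5 = 8 s.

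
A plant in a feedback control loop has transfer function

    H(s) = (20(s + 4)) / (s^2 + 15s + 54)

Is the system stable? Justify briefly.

stable

The denominator s^2 + 15s + 54 factors as (s + 9)(s + 6), giving poles at s = -9, -6.
Since all poles lie strictly in the left half-plane, the system is stable.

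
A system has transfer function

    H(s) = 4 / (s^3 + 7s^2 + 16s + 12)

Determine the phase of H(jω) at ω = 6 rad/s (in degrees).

∠H(j6) ≈ 153.4°

At s = j6: numerator = 4, denominator = -240 - j120.
∠H = ∠num − ∠den = 0° − (-153.43°) = 153.4°.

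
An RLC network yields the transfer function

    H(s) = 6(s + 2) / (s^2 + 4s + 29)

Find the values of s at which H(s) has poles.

The poles are the roots of the denominator s^2 + 4s + 29 = 0.
Using the quadratic formula: s = (-4 ± √(-100))/2 = -2 ± 5j.

s = -2 + 5j, -2 - 5j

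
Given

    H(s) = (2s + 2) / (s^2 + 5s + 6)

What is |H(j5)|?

Substitute s = j5: numerator = 2 + j10, denominator = -19 + j25.
|H(j5)| = |2 + j10| / |-19 + j25| = 10.198 / 31.401 ≈ 0.3248.

|H(j5)| ≈ 0.3248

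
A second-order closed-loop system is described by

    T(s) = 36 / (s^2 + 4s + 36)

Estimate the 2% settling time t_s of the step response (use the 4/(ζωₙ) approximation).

Comparing s^2 + 4s + 36 to s^2 + 2ζωₙs + ωₙ²: ωₙ = 6 rad/s and ζ = 4/(2·6) ≈ 0.3333.
ζωₙ = 4/2 = 2, so t_s ≈ 4/(ζωₙ) = 4/2 = 2 s.

t_s ≈ 2 s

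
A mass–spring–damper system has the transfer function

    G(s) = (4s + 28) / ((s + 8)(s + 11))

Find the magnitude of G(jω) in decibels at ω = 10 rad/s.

|G(j10)|_dB ≈ -11.8 dB

Substitute s = j10: numerator = 28 + j40, denominator = -12 + j190.
|G(j10)| = |28 + j40| / |-12 + j190| = 48.826 / 190.38 ≈ 0.2565.
In decibels: 20·log₁₀(0.2565) ≈ -11.8 dB.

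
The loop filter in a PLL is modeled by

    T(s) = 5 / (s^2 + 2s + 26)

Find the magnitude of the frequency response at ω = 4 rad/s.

Substitute s = j4: numerator = 5, denominator = 10 + j8.
|T(j4)| = |5| / |10 + j8| = 5 / 12.806 ≈ 0.3904.

|T(j4)| ≈ 0.3904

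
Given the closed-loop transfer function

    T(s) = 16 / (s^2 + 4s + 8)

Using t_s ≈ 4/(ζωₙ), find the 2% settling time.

Comparing s^2 + 4s + 8 to s^2 + 2ζωₙs + ωₙ²: ωₙ = √8 ≈ 2.828 rad/s and ζ = 4/(2·√8) ≈ 0.7071.
ζωₙ = 4/2 = 2, so t_s ≈ 4/(ζωₙ) = 4/2 = 2 s.

t_s ≈ 2 s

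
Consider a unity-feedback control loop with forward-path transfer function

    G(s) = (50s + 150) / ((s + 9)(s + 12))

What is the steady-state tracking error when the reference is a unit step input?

e_ss = 0.4186

G(s) has no poles at the origin.
This is a Type 0 system. Kp = lim_{s→0} G(s) = 150/108 = 25/18.
e_ss = 1/(1 + Kp) = 1/(1 + 25/18) = 18/43 ≈ 0.4186.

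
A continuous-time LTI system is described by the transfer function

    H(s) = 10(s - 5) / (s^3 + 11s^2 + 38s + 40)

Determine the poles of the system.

The poles are the roots of the denominator s^3 + 11s^2 + 38s + 40 = 0.
Trying s = -5: the polynomial evaluates to 0, so (s + 5) is a factor.
Dividing out leaves s^2 + 6s + 8 = 0.
Factoring the quadratic: (s + 2)(s + 4) = 0.

s = -5, -2, -4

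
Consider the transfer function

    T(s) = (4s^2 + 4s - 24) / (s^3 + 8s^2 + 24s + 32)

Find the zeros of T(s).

s = 2, -3

Set the numerator to zero: 4s^2 + 4s - 24 = 0, i.e. 4·(s^2 + s - 6) = 0.
Factoring: (s - 2)(s + 3) = 0.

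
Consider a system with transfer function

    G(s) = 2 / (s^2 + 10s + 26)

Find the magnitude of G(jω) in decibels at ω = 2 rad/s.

Substitute s = j2: numerator = 2, denominator = 22 + j20.
|G(j2)| = |2| / |22 + j20| = 2 / 29.732 ≈ 0.06727.
In decibels: 20·log₁₀(0.06727) ≈ -23.4 dB.

|G(j2)|_dB ≈ -23.4 dB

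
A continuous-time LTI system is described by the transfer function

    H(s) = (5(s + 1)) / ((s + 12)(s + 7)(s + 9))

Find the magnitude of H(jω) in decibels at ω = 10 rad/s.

|H(j10)|_dB ≈ -34.2 dB

Substitute s = j10: numerator = 5 + j50, denominator = -2044 + j1550.
|H(j10)| = |5 + j50| / |-2044 + j1550| = 50.249 / 2565.2 ≈ 0.01959.
In decibels: 20·log₁₀(0.01959) ≈ -34.2 dB.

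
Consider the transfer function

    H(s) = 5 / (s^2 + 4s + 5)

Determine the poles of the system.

s = -2 + j, -2 - j

The poles are the roots of the denominator s^2 + 4s + 5 = 0.
Using the quadratic formula: s = (-4 ± √(-4))/2 = -2 ± 1j.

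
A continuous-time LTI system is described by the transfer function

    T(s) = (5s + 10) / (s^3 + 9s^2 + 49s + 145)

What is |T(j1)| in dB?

|T(j1)|_dB ≈ -22.2 dB

Substitute s = j1: numerator = 10 + j5, denominator = 136 + j48.
|T(j1)| = |10 + j5| / |136 + j48| = 11.180 / 144.22 ≈ 0.07752.
In decibels: 20·log₁₀(0.07752) ≈ -22.2 dB.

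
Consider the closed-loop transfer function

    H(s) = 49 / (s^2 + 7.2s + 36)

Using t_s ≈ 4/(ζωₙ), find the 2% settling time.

t_s ≈ 1.111 s

Comparing s^2 + 7.2s + 36 to s^2 + 2ζωₙs + ωₙ²: ωₙ = 6 rad/s and ζ = 7.2/(2·6) = 0.6.
ζωₙ = 7.2/2 = 3.6, so t_s ≈ 4/(ζωₙ) = 4/3.6 ≈ 1.111 s.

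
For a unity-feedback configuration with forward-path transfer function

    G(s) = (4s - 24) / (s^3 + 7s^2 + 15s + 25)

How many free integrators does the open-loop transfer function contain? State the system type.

The denominator has no factor of s at the origin — no free integrator — so this is a Type 0 system.

Type 0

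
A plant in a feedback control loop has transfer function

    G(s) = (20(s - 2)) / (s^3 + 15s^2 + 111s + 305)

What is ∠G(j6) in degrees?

∠G(j6) ≈ -9.140°

At s = j6: numerator = -40 + j120, denominator = -235 + j450.
∠G = ∠num − ∠den = 108.43° − (117.57°) = -9.140°.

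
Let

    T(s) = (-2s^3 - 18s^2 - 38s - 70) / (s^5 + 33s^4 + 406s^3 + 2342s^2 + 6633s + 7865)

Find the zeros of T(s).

Set the numerator to zero: -2s^3 - 18s^2 - 38s - 70 = 0, i.e. -2·(s^3 + 9s^2 + 19s + 35) = 0.
Factoring: (s + 7)(s^2 + 2s + 5) = 0.

s = -7, -1 ± 2j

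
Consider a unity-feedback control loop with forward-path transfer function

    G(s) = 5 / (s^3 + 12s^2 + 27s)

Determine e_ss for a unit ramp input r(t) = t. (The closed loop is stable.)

G(s) has one pole at the origin.
This is a Type 1 system. Kv = lim_{s→0} s·G(s) = 5/27.
e_ss = 1/Kv = 1/(5/27) = 27/5 ≈ 5.400.

e_ss = 5.400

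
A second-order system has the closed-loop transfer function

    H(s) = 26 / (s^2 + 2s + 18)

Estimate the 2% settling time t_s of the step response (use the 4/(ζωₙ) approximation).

t_s ≈ 4 s

Comparing s^2 + 2s + 18 to s^2 + 2ζωₙs + ωₙ²: ωₙ = √18 ≈ 4.243 rad/s and ζ = 2/(2·√18) ≈ 0.2357.
ζωₙ = 2/2 = 1, so t_s ≈ 4/(ζωₙ) = 4/1 = 4 s.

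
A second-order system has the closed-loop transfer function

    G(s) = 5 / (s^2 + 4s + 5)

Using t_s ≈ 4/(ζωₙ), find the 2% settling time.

t_s ≈ 2 s

Comparing s^2 + 4s + 5 to s^2 + 2ζωₙs + ωₙ²: ωₙ = √5 ≈ 2.236 rad/s and ζ = 4/(2·√5) ≈ 0.8944.
ζωₙ = 4/2 = 2, so t_s ≈ 4/(ζωₙ) = 4/2 = 2 s.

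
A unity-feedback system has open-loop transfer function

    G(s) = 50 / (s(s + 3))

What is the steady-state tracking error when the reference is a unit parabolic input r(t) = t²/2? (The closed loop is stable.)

e_ss = ∞

G(s) has one pole at the origin.
This is a Type 1 system; Ka = lim_{s→0} s^2·G(s) = 0, so the steady-state error for a parabola input is infinite.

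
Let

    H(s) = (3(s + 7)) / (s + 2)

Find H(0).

H(0) = 21/2 ≈ 10.50

At s = 0 each factor (s + a) contributes a and each (s^2 + bs + c) contributes c.
H(0) = 3·(7) / ((2)) = 21/2 = 21/2.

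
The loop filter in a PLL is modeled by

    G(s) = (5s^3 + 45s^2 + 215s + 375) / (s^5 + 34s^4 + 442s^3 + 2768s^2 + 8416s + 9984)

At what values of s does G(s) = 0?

Set the numerator to zero: 5s^3 + 45s^2 + 215s + 375 = 0, i.e. 5·(s^3 + 9s^2 + 43s + 75) = 0.
Factoring: (s^2 + 6s + 25)(s + 3) = 0.

s = -3 + 4j, -3 - 4j, -3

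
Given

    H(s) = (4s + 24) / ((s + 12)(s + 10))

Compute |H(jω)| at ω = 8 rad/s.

|H(j8)| ≈ 0.2166

Substitute s = j8: numerator = 24 + j32, denominator = 56 + j176.
|H(j8)| = |24 + j32| / |56 + j176| = 40 / 184.69 ≈ 0.2166.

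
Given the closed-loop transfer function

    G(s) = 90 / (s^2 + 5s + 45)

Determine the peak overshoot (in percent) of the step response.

%OS ≈ 28.3%

Comparing s^2 + 5s + 45 to s^2 + 2ζωₙs + ωₙ²: ωₙ = √45 ≈ 6.708 rad/s and ζ = 5/(2·√45) ≈ 0.3727.
%OS = 100·exp(−πζ/√(1−ζ²)) = 100·exp(−π·0.3727/√(1−0.3727²)) ≈ 28.3%.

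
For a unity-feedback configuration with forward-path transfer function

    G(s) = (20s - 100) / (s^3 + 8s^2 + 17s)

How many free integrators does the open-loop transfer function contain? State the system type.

Factor s from the denominator: s^3 + 8s^2 + 17s = s·(s^2 + 8s + 17).
There is 1 pole at the origin, so the system is Type 1.

Type 1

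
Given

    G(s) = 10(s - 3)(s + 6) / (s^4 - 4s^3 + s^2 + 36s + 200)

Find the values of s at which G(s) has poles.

The poles are the roots of the denominator s^4 - 4s^3 + s^2 + 36s + 200 = 0.
No real roots exist; factor into two real quadratics: (s^2 - 8s + 25)(s^2 + 4s + 8) = 0.
Each quadratic gives a conjugate pair via the quadratic formula.

s = 4 + 3j, 4 - 3j, -2 + 2j, -2 - 2j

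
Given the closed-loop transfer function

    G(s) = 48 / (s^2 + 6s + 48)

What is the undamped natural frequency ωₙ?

Compare the denominator to the standard form s^2 + 2ζωₙs + ωₙ².
ωₙ² = 48, so ωₙ = √48 ≈ 6.928 rad/s.

ωₙ ≈ 6.928 rad/s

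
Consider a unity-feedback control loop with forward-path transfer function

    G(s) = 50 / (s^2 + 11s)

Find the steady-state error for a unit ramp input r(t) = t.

G(s) has one pole at the origin.
This is a Type 1 system. Kv = lim_{s→0} s·G(s) = 50/11.
e_ss = 1/Kv = 1/(50/11) = 11/50 ≈ 0.2200.

e_ss = 0.2200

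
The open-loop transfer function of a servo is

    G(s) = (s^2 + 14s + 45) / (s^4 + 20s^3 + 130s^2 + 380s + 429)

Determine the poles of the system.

s = -11, -3 ± 2j, -3

The poles are the roots of the denominator s^4 + 20s^3 + 130s^2 + 380s + 429 = 0.
Trying s = -11: the polynomial evaluates to 0, so (s + 11) is a factor.
Dividing out leaves s^3 + 9s^2 + 31s + 39 = 0.
This factors further as (s^2 + 6s + 13)(s + 3) = 0.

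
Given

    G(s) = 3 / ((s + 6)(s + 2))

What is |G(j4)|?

|G(j4)| ≈ 0.09303

Substitute s = j4: numerator = 3, denominator = -4 + j32.
|G(j4)| = |3| / |-4 + j32| = 3 / 32.249 ≈ 0.09303.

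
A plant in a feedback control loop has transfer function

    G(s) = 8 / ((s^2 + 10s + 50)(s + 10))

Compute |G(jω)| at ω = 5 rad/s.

Substitute s = j5: numerator = 8, denominator = j625.
|G(j5)| = |8| / |j625| = 8 / 625 = 0.01280.

|G(j5)| = 0.01280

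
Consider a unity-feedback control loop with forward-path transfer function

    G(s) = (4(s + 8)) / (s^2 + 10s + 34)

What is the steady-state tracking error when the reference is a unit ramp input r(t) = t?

G(s) has no poles at the origin.
This is a Type 0 system; Kv = lim_{s→0} s·G(s) = 0, so the steady-state error for a ramp input is infinite.

e_ss = ∞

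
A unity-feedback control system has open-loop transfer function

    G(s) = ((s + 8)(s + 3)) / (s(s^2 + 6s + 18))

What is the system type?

The denominator has 1 factor of s at the origin (free integrator), so this is a Type 1 system.

Type 1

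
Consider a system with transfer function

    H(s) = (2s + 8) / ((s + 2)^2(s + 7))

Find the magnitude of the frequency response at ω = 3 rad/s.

Substitute s = j3: numerator = 8 + j6, denominator = -71 + j69.
|H(j3)| = |8 + j6| / |-71 + j69| = 10 / 99.005 ≈ 0.1010.

|H(j3)| ≈ 0.1010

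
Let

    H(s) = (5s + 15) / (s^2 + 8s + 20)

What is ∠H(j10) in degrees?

∠H(j10) ≈ -61.70°

At s = j10: numerator = 15 + j50, denominator = -80 + j80.
∠H = ∠num − ∠den = 73.301° − (135°) = -61.70°.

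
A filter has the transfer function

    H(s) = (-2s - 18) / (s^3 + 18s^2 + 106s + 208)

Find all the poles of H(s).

s = -5 ± j, -8

The poles are the roots of the denominator s^3 + 18s^2 + 106s + 208 = 0.
Trying s = -8: the polynomial evaluates to 0, so (s + 8) is a factor.
Dividing out leaves s^2 + 10s + 26 = 0.
The quadratic formula then gives s = -5 ± 1j.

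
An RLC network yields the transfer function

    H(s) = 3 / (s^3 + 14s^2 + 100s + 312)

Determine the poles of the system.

s = -4 ± 6j, -6

The poles are the roots of the denominator s^3 + 14s^2 + 100s + 312 = 0.
Trying s = -6: the polynomial evaluates to 0, so (s + 6) is a factor.
Dividing out leaves s^2 + 8s + 52 = 0.
The quadratic formula then gives s = -4 ± 6j.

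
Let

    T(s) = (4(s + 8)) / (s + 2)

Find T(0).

At s = 0 each factor (s + a) contributes a and each (s^2 + bs + c) contributes c.
T(0) = 4·(8) / ((2)) = 32/2 = 16.

T(0) = 16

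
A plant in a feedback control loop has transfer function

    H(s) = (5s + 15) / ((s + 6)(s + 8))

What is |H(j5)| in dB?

Substitute s = j5: numerator = 15 + j25, denominator = 23 + j70.
|H(j5)| = |15 + j25| / |23 + j70| = 29.155 / 73.682 ≈ 0.3957.
In decibels: 20·log₁₀(0.3957) ≈ -8.05 dB.

|H(j5)|_dB ≈ -8.05 dB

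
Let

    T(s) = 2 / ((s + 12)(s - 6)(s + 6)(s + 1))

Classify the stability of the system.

The poles can be read from the denominator factors: s = -12, 6, -6, -1.
Since the pole(s) at s = 6 lie in the right half-plane, the system is unstable.

unstable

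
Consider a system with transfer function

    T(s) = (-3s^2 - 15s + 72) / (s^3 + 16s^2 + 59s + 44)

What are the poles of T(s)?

The poles are the roots of the denominator s^3 + 16s^2 + 59s + 44 = 0.
Trying s = -11: the polynomial evaluates to 0, so (s + 11) is a factor.
Dividing out leaves s^2 + 5s + 4 = 0.
Factoring the quadratic: (s + 4)(s + 1) = 0.

s = -11, -4, -1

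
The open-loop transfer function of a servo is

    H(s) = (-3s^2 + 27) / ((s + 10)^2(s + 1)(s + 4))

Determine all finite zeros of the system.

s = 3, -3

Set the numerator to zero: -3s^2 + 27 = 0, i.e. -3·(s^2 - 9) = 0.
Factoring: (s - 3)(s + 3) = 0.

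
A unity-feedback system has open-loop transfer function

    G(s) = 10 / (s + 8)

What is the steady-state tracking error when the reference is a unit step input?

e_ss = 0.4444

G(s) has no poles at the origin.
This is a Type 0 system. Kp = lim_{s→0} G(s) = 10/8 = 5/4.
e_ss = 1/(1 + Kp) = 1/(1 + 5/4) = 4/9 ≈ 0.4444.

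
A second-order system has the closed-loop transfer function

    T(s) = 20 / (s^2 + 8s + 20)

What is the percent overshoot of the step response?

Comparing s^2 + 8s + 20 to s^2 + 2ζωₙs + ωₙ²: ωₙ = √20 ≈ 4.472 rad/s and ζ = 8/(2·√20) ≈ 0.8944.
%OS = 100·exp(−πζ/√(1−ζ²)) = 100·exp(−π·0.8944/√(1−0.8944²)) ≈ 0.187%.

%OS ≈ 0.187%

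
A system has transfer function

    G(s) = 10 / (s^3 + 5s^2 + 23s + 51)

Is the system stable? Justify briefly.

The denominator s^3 + 5s^2 + 23s + 51 factors as (s + 3)(s^2 + 2s + 17), giving poles at s = -3, -1 ± 4j.
Since all poles lie strictly in the left half-plane, the system is stable.

stable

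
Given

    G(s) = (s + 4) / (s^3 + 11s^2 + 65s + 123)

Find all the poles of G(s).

The poles are the roots of the denominator s^3 + 11s^2 + 65s + 123 = 0.
Trying s = -3: the polynomial evaluates to 0, so (s + 3) is a factor.
Dividing out leaves s^2 + 8s + 41 = 0.
The quadratic formula then gives s = -4 ± 5j.

s = -4 + 5j, -4 - 5j, -3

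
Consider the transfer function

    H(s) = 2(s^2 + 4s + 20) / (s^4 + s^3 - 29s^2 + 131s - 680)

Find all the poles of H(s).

The poles are the roots of the denominator s^4 + s^3 - 29s^2 + 131s - 680 = 0.
Trying s = -8: the polynomial evaluates to 0, so (s + 8) is a factor.
Dividing out leaves s^3 - 7s^2 + 27s - 85 = 0.
This factors further as (s^2 - 2s + 17)(s - 5) = 0.

s = 1 ± 4j, -8, 5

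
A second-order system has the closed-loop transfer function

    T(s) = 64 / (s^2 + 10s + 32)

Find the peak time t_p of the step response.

t_p ≈ 1.187 s

Comparing s^2 + 10s + 32 to s^2 + 2ζωₙs + ωₙ²: ωₙ = √32 ≈ 5.657 rad/s and ζ = 10/(2·√32) ≈ 0.8839.
ζωₙ = 10/2 = 5, so ω_d = ωₙ√(1−ζ²) = √(ωₙ² − (ζωₙ)²) = √(32 − 5²) = √7 ≈ 2.646 rad/s.
t_p = π/ω_d = π/2.646 ≈ 1.187 s.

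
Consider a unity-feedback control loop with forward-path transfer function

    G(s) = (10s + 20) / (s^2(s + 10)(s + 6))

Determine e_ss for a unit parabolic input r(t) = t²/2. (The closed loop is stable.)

G(s) has 2 poles at the origin.
This is a Type 2 system. Ka = lim_{s→0} s^2·G(s) = 20/60 = 1/3.
e_ss = 1/Ka = 1/(1/3) = 3.

e_ss = 3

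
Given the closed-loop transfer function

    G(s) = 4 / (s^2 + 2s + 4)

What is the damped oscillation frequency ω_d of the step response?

Comparing s^2 + 2s + 4 to s^2 + 2ζωₙs + ωₙ²: ωₙ = 2 rad/s and ζ = 2/(2·2) = 0.5.
ζωₙ = 2/2 = 1, so ω_d = ωₙ√(1−ζ²) = √(ωₙ² − (ζωₙ)²) = √(4 − 1²) = √3 ≈ 1.732 rad/s.

ω_d ≈ 1.732 rad/s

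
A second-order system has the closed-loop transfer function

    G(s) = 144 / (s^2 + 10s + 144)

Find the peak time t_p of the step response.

t_p ≈ 0.2880 s

Comparing s^2 + 10s + 144 to s^2 + 2ζωₙs + ωₙ²: ωₙ = 12 rad/s and ζ = 10/(2·12) ≈ 0.4167.
ζωₙ = 10/2 = 5, so ω_d = ωₙ√(1−ζ²) = √(ωₙ² − (ζωₙ)²) = √(144 − 5²) = √119 ≈ 10.91 rad/s.
t_p = π/ω_d = π/10.91 ≈ 0.2880 s.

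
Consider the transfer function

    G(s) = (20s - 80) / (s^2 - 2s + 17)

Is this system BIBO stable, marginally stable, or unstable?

The poles can be read from the denominator factors: s = 1 ± 4j.
Since the pole(s) at s = 1 + 4j, 1 - 4j lie in the right half-plane, the system is unstable.

unstable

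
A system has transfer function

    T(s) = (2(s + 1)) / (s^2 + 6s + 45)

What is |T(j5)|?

Substitute s = j5: numerator = 2 + j10, denominator = 20 + j30.
|T(j5)| = |2 + j10| / |20 + j30| = 10.198 / 36.056 ≈ 0.2828.

|T(j5)| ≈ 0.2828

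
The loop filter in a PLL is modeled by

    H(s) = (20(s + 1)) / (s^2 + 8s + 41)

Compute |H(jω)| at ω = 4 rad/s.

Substitute s = j4: numerator = 20 + j80, denominator = 25 + j32.
|H(j4)| = |20 + j80| / |25 + j32| = 82.462 / 40.608 ≈ 2.031.

|H(j4)| ≈ 2.031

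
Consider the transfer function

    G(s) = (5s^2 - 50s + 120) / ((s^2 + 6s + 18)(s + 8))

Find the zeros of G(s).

Set the numerator to zero: 5s^2 - 50s + 120 = 0, i.e. 5·(s^2 - 10s + 24) = 0.
Factoring: (s - 6)(s - 4) = 0.

s = 6, 4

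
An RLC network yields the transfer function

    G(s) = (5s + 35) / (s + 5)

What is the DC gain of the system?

Set s = 0: G(0) = (35) / (5) = 7.

G(0) = 7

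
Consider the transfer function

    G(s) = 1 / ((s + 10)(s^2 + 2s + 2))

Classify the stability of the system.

stable

The poles can be read from the denominator factors: s = -10, -1 ± j.
Since all poles lie strictly in the left half-plane, the system is stable.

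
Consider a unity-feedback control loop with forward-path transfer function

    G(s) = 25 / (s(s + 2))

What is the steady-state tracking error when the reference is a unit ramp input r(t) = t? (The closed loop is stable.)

e_ss = 0.08000

G(s) has one pole at the origin.
This is a Type 1 system. Kv = lim_{s→0} s·G(s) = 25/2.
e_ss = 1/Kv = 1/(25/2) = 2/25 ≈ 0.08000.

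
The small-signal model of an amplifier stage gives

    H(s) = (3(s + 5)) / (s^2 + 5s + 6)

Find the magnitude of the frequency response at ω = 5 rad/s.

Substitute s = j5: numerator = 15 + j15, denominator = -19 + j25.
|H(j5)| = |15 + j15| / |-19 + j25| = 21.213 / 31.401 ≈ 0.6756.

|H(j5)| ≈ 0.6756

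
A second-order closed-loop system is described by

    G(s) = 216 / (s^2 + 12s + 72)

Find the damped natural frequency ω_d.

ω_d = 6 rad/s

Comparing s^2 + 12s + 72 to s^2 + 2ζωₙs + ωₙ²: ωₙ = √72 ≈ 8.485 rad/s and ζ = 12/(2·√72) ≈ 0.7071.
ζωₙ = 12/2 = 6, so ω_d = ωₙ√(1−ζ²) = √(ωₙ² − (ζωₙ)²) = √(72 − 6²) = √36 = 6 rad/s.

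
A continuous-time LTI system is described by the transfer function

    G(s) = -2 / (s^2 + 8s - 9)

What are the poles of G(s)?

The poles are the roots of the denominator s^2 + 8s - 9 = 0.
Factoring: (s - 1)(s + 9) = 0, so s = 1 and s = -9.

s = 1, -9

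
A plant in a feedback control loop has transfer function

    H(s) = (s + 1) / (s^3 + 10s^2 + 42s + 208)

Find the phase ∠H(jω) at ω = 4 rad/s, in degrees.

At s = j4: numerator = 1 + j4, denominator = 48 + j104.
∠H = ∠num − ∠den = 75.964° − (65.225°) = 10.74°.

∠H(j4) ≈ 10.74°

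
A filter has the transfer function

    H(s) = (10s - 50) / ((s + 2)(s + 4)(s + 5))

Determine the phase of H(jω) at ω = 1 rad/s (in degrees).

At s = j1: numerator = -50 + j10, denominator = 29 + j37.
∠H = ∠num − ∠den = 168.69° − (51.911°) = 116.8°.

∠H(j1) ≈ 116.8°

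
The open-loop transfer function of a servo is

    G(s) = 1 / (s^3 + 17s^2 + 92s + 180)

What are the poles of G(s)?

s = -4 + 2j, -4 - 2j, -9

The poles are the roots of the denominator s^3 + 17s^2 + 92s + 180 = 0.
Trying s = -9: the polynomial evaluates to 0, so (s + 9) is a factor.
Dividing out leaves s^2 + 8s + 20 = 0.
The quadratic formula then gives s = -4 ± 2j.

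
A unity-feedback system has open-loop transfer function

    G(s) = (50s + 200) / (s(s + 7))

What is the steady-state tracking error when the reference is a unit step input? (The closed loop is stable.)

e_ss = 0

G(s) has one pole at the origin.
This is a Type 1 system; for a step input the steady-state error is zero.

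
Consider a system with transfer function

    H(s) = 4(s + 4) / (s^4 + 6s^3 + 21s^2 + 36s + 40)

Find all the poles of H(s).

s = -2 ± 2j, -1 ± 2j

The poles are the roots of the denominator s^4 + 6s^3 + 21s^2 + 36s + 40 = 0.
No real roots exist; factor into two real quadratics: (s^2 + 4s + 8)(s^2 + 2s + 5) = 0.
Each quadratic gives a conjugate pair via the quadratic formula.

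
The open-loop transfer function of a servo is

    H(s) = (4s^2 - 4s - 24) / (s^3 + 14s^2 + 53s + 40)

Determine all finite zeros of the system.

s = 3, -2

Set the numerator to zero: 4s^2 - 4s - 24 = 0, i.e. 4·(s^2 - s - 6) = 0.
Factoring: (s - 3)(s + 2) = 0.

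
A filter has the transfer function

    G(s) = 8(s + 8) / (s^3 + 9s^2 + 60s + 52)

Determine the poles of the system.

The poles are the roots of the denominator s^3 + 9s^2 + 60s + 52 = 0.
Trying s = -1: the polynomial evaluates to 0, so (s + 1) is a factor.
Dividing out leaves s^2 + 8s + 52 = 0.
The quadratic formula then gives s = -4 ± 6j.

s = -4 ± 6j, -1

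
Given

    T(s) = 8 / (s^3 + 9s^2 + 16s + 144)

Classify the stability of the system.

The denominator s^3 + 9s^2 + 16s + 144 factors as (s^2 + 16)(s + 9), giving poles at s = ±4j, -9.
Since the simple pole(s) at s = 4j, -4j lie on the jω-axis with none in the right half-plane, the system is marginally stable.

marginally stable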